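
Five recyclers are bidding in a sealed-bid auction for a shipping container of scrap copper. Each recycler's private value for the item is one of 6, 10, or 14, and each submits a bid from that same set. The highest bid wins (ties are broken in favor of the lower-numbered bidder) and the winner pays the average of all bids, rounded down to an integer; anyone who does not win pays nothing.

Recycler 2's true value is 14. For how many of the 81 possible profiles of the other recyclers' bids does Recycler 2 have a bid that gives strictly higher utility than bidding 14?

8

Others bid (6, 6, 6, 6): truth gives 7; bid 10 gives 8 > 7. Violating.
Others bid (6, 6, 6, 10): truth gives 6; bid 10 gives 7 > 6. Violating.
Others bid (6, 6, 10, 6): truth gives 6; bid 10 gives 7 > 6. Violating.
Others bid (6, 6, 10, 10): truth gives 5; bid 10 gives 6 > 5. Violating.
Others bid (6, 6, 6, 14): truth gives 5; no alternative beats it.
Others bid (6, 6, 10, 14): truth gives 4; no alternative beats it.
(Checking all 81 profiles: 8 have a profitable deviation, 73 do not.)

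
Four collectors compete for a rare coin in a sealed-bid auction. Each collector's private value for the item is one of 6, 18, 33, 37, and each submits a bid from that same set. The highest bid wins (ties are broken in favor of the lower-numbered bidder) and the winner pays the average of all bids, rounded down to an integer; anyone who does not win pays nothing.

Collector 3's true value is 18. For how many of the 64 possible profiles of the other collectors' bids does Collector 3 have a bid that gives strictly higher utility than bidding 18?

2

Others bid (6, 18, 6): truth gives 0; bid 33 gives 3 > 0. Violating.
Others bid (18, 6, 6): truth gives 0; bid 33 gives 3 > 0. Violating.
Others bid (6, 6, 6): truth gives 9; no alternative beats it.
Others bid (6, 6, 18): truth gives 6; no alternative beats it.
(Checking all 64 profiles: 2 have a profitable deviation, 62 do not.)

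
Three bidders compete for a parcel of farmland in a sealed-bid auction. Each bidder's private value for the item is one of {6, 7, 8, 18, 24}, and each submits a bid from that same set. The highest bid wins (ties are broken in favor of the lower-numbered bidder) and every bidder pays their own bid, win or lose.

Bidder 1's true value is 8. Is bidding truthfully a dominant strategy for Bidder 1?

Consider the case where Bidder 2 bids 6 and Bidder 3 bids 6.
Truthful bid 8: wins, pays 8, utility 8 - 8 = 0.
Bid 6 instead: wins, pays 6, utility 8 - 6 = 2.
Since 2 > 0, bidding 6 is strictly better here, so truthful bidding is not dominant.

No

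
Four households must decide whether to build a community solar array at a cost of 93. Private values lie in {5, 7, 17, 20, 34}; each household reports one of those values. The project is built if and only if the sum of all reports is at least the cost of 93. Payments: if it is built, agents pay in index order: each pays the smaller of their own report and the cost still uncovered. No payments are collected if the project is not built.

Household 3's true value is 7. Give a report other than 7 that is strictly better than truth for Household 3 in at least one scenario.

5

Suppose Household 1 reports 20, Household 2 reports 34 and Household 4 reports 34.
Report 7: project built, pays 7, utility 7 - 7 = 0.
Report 5: project built, pays 5, utility 7 - 5 = 2.
So reporting 5 beats truth here (2 > 0).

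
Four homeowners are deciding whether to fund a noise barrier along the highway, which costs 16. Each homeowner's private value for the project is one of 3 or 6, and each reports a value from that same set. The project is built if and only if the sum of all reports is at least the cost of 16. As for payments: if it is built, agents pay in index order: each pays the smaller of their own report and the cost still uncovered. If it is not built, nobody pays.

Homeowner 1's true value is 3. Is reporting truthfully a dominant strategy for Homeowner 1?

Yes

Check each profile of the others' reports and compare truth against every alternative report.
Others report (3, 3, 6): truth gives 0, best alternative gives -3.
Others report (3, 6, 3): truth gives 0, best alternative gives -3.
Others report (3, 6, 6): truth gives 0, best alternative gives -3.
Others report (6, 3, 3): truth gives 0, best alternative gives -3.
Others report (6, 3, 6): truth gives 0, best alternative gives -3.
Others report (6, 6, 3): truth gives 0, best alternative gives -3.
(Remaining 2 profiles checked similarly; truth is weakly best in each.)
In every case the truthful report is at least as good as any alternative, so it is a dominant strategy.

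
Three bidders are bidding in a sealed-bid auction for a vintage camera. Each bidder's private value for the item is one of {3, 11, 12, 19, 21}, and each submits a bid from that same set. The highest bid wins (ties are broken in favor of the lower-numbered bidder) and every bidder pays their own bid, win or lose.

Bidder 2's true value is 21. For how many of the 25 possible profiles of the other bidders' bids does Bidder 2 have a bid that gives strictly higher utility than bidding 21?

Others bid (3, 3): truth gives 0; bid 11 gives 10 > 0. Violating.
Others bid (3, 11): truth gives 0; bid 11 gives 10 > 0. Violating.
Others bid (3, 12): truth gives 0; bid 12 gives 9 > 0. Violating.
Others bid (3, 19): truth gives 0; bid 19 gives 2 > 0. Violating.
Others bid (3, 21): truth gives 0; no alternative beats it.
Others bid (11, 21): truth gives 0; no alternative beats it.
(Checking all 25 profiles: 17 have a profitable deviation, 8 do not.)

17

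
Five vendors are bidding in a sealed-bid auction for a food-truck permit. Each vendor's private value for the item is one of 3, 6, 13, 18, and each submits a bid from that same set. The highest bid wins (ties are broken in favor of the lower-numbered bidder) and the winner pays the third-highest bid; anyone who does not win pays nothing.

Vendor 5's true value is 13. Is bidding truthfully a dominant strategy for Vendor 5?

Consider the case where Vendor 1 bids 3, Vendor 2 bids 3, Vendor 3 bids 3 and Vendor 4 bids 13.
Truthful bid 13: loses, pays 0, utility 0.
Bid 18 instead: wins, pays 3, utility 13 - 3 = 10.
Since 10 > 0, bidding 18 is strictly better here, so truthful bidding is not dominant.

No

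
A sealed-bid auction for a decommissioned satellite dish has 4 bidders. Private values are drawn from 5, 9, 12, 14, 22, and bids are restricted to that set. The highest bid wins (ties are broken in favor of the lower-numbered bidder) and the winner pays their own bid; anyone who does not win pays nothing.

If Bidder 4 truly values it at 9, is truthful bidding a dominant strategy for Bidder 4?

Yes

Check each profile of the others' bids and compare truth against every alternative bid.
Others bid (5, 5, 5): truth gives 0, best alternative gives 0.
Others bid (5, 5, 9): truth gives 0, best alternative gives 0.
Others bid (5, 5, 12): truth gives 0, best alternative gives 0.
Others bid (5, 5, 14): truth gives 0, best alternative gives 0.
Others bid (5, 5, 22): truth gives 0, best alternative gives 0.
Others bid (5, 9, 5): truth gives 0, best alternative gives 0.
(Remaining 119 profiles checked similarly; truth is weakly best in each.)
In every case the truthful bid is at least as good as any alternative, so it is a dominant strategy.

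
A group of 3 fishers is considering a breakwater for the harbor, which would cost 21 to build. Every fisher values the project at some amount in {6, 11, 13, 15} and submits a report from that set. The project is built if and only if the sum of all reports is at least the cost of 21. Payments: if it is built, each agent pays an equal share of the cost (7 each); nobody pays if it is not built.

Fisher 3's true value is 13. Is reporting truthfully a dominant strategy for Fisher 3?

Yes

Check each profile of the others' reports and compare truth against every alternative report.
Others report (6, 6): truth gives 6, best alternative gives 6.
Others report (6, 11): truth gives 6, best alternative gives 6.
Others report (6, 13): truth gives 6, best alternative gives 6.
Others report (6, 15): truth gives 6, best alternative gives 6.
Others report (11, 6): truth gives 6, best alternative gives 6.
Others report (11, 11): truth gives 6, best alternative gives 6.
(Remaining 10 profiles checked similarly; truth is weakly best in each.)
In every case the truthful report is at least as good as any alternative, so it is a dominant strategy.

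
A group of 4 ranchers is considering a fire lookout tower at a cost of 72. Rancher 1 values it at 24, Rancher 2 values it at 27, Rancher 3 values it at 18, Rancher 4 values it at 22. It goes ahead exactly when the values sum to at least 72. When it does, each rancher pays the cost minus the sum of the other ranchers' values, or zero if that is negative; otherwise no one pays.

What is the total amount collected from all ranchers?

16

Total value 91 ≥ cost 72, so it is built.
Rancher 1: others sum to 67; max(0, 72 - 67) = 5.
Rancher 2: others sum to 64; max(0, 72 - 64) = 8.
Rancher 3: others sum to 73; max(0, 72 - 73) = 0.
Rancher 4: others sum to 69; max(0, 72 - 69) = 3.
Total collected = 5 + 8 + 0 + 3 = 16.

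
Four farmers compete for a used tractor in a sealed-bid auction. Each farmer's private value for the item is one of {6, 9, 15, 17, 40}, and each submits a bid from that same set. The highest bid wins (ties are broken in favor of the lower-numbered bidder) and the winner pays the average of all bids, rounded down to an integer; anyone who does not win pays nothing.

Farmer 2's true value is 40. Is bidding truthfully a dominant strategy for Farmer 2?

No

Consider the case where Farmer 1 bids 6, Farmer 3 bids 6 and Farmer 4 bids 6.
Truthful bid 40: wins, pays 14, utility 40 - 14 = 26.
Bid 9 instead: wins, pays 6, utility 40 - 6 = 34.
Since 34 > 26, bidding 9 is strictly better here, so truthful bidding is not dominant.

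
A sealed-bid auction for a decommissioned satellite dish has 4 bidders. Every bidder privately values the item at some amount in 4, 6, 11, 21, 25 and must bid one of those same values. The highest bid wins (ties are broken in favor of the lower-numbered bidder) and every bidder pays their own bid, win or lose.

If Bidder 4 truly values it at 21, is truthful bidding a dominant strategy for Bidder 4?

No

Consider the case where Bidder 1 bids 4, Bidder 2 bids 4 and Bidder 3 bids 4.
Truthful bid 21: wins, pays 21, utility 21 - 21 = 0.
Bid 6 instead: wins, pays 6, utility 21 - 6 = 15.
Since 15 > 0, bidding 6 is strictly better here, so truthful bidding is not dominant.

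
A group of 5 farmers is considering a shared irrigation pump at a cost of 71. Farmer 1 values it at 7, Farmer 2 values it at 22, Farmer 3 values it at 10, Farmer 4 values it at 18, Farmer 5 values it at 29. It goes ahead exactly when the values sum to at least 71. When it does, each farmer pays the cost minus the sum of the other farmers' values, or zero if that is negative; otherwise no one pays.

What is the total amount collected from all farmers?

24

Total value 86 ≥ cost 71, so it is built.
Farmer 1: others sum to 79; max(0, 71 - 79) = 0.
Farmer 2: others sum to 64; max(0, 71 - 64) = 7.
Farmer 3: others sum to 76; max(0, 71 - 76) = 0.
Farmer 4: others sum to 68; max(0, 71 - 68) = 3.
Farmer 5: others sum to 57; max(0, 71 - 57) = 14.
Total collected = 0 + 7 + 0 + 3 + 14 = 24.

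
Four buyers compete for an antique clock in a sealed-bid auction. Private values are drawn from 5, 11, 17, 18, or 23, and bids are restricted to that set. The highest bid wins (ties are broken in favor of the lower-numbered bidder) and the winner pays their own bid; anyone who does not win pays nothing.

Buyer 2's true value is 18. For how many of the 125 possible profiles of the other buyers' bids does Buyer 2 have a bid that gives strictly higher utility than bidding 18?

Others bid (5, 5, 5): truth gives 0; bid 11 gives 7 > 0. Violating.
Others bid (5, 5, 11): truth gives 0; bid 11 gives 7 > 0. Violating.
Others bid (5, 5, 17): truth gives 0; bid 17 gives 1 > 0. Violating.
Others bid (5, 11, 5): truth gives 0; bid 11 gives 7 > 0. Violating.
Others bid (5, 5, 18): truth gives 0; no alternative beats it.
Others bid (5, 5, 23): truth gives 0; no alternative beats it.
(Checking all 125 profiles: 18 have a profitable deviation, 107 do not.)

18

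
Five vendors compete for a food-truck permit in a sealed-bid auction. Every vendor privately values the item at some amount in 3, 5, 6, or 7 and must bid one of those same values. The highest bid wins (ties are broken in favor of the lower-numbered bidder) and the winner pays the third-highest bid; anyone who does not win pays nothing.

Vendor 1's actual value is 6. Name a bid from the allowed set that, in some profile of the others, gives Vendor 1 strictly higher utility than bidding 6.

Suppose Vendor 2 bids 3, Vendor 3 bids 3, Vendor 4 bids 3 and Vendor 5 bids 7.
Bid 6: loses, pays 0, utility 0.
Bid 7: wins, pays 3, utility 6 - 3 = 3.
So bidding 7 beats truth here (3 > 0).

7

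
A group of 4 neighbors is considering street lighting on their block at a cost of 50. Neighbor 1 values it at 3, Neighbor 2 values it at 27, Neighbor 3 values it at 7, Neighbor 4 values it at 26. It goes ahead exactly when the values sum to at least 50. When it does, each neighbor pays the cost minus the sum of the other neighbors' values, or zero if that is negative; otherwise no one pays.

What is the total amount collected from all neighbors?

27

Total value 63 ≥ cost 50, so it is built.
Neighbor 1: others sum to 60; max(0, 50 - 60) = 0.
Neighbor 2: others sum to 36; max(0, 50 - 36) = 14.
Neighbor 3: others sum to 56; max(0, 50 - 56) = 0.
Neighbor 4: others sum to 37; max(0, 50 - 37) = 13.
Total collected = 0 + 14 + 0 + 13 = 27.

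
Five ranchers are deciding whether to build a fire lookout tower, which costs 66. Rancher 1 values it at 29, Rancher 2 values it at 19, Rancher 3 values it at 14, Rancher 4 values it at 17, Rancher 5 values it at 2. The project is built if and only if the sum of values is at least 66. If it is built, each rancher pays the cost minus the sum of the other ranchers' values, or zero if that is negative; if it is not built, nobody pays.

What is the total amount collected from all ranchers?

Total value 81 ≥ cost 66, so it is built.
Rancher 1: others sum to 52; max(0, 66 - 52) = 14.
Rancher 2: others sum to 62; max(0, 66 - 62) = 4.
Rancher 3: others sum to 67; max(0, 66 - 67) = 0.
Rancher 4: others sum to 64; max(0, 66 - 64) = 2.
Rancher 5: others sum to 79; max(0, 66 - 79) = 0.
Total collected = 14 + 4 + 0 + 2 + 0 = 20.

20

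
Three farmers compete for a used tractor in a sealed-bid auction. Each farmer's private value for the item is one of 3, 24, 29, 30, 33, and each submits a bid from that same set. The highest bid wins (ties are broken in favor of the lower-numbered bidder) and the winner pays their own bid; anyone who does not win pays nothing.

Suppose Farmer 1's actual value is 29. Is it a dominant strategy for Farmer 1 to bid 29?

No

Consider the case where Farmer 2 bids 3 and Farmer 3 bids 3.
Truthful bid 29: wins, pays 29, utility 29 - 29 = 0.
Bid 3 instead: wins, pays 3, utility 29 - 3 = 26.
Since 26 > 0, bidding 3 is strictly better here, so truthful bidding is not dominant.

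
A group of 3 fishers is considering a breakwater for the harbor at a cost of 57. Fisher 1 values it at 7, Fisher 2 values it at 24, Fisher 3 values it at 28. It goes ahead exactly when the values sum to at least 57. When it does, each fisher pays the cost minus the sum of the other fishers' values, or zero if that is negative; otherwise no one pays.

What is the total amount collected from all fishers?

Total value 59 ≥ cost 57, so it is built.
Fisher 1: others sum to 52; max(0, 57 - 52) = 5.
Fisher 2: others sum to 35; max(0, 57 - 35) = 22.
Fisher 3: others sum to 31; max(0, 57 - 31) = 26.
Total collected = 5 + 22 + 26 = 53.

53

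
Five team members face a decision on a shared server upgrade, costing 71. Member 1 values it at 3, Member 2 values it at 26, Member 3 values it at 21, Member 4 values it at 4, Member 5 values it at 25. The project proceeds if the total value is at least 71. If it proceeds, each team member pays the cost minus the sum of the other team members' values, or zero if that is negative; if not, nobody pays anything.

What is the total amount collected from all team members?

48

Total value 79 ≥ cost 71, so it is built.
Member 1: others sum to 76; max(0, 71 - 76) = 0.
Member 2: others sum to 53; max(0, 71 - 53) = 18.
Member 3: others sum to 58; max(0, 71 - 58) = 13.
Member 4: others sum to 75; max(0, 71 - 75) = 0.
Member 5: others sum to 54; max(0, 71 - 54) = 17.
Total collected = 0 + 18 + 13 + 0 + 17 = 48.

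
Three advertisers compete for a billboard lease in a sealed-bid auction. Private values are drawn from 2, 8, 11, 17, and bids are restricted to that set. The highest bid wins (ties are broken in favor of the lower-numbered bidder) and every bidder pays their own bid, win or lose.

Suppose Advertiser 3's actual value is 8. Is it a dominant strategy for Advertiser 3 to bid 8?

No

Consider the case where Advertiser 1 bids 2 and Advertiser 2 bids 8.
Truthful bid 8: loses but pays 8, utility -8.
Bid 2 instead: loses but pays 2, utility -2.
Since -2 > -8, bidding 2 is strictly better here, so truthful bidding is not dominant.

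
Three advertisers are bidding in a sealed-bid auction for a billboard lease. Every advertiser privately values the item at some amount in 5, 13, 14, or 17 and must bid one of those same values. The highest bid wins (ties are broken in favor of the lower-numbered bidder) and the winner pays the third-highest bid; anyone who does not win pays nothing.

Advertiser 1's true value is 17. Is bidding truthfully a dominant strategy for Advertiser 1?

Check each profile of the others' bids and compare truth against every alternative bid.
Others bid (5, 17): truth gives 12, best alternative gives 0.
Others bid (17, 5): truth gives 12, best alternative gives 0.
Others bid (13, 17): truth gives 4, best alternative gives 0.
Others bid (17, 13): truth gives 4, best alternative gives 0.
Others bid (14, 17): truth gives 3, best alternative gives 0.
Others bid (17, 14): truth gives 3, best alternative gives 0.
(Remaining 10 profiles checked similarly; truth is weakly best in each.)
In every case the truthful bid is at least as good as any alternative, so it is a dominant strategy.

Yes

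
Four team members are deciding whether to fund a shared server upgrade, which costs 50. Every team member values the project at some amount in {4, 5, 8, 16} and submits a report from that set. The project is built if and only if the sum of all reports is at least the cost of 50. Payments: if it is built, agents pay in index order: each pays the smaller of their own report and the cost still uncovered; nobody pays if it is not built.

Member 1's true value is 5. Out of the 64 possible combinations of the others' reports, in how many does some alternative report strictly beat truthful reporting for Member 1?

1

Others report (16, 16, 16): truth gives 0; report 4 gives 1 > 0. Violating.
Others report (4, 4, 4): truth gives 0; no alternative beats it.
Others report (4, 4, 5): truth gives 0; no alternative beats it.
(Checking all 64 profiles: 1 has a profitable deviation, 63 do not.)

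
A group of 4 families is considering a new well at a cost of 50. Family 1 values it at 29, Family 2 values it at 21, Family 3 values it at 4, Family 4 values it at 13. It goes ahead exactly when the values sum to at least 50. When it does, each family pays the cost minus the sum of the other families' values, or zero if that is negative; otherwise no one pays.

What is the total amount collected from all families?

16

Total value 67 ≥ cost 50, so it is built.
Family 1: others sum to 38; max(0, 50 - 38) = 12.
Family 2: others sum to 46; max(0, 50 - 46) = 4.
Family 3: others sum to 63; max(0, 50 - 63) = 0.
Family 4: others sum to 54; max(0, 50 - 54) = 0.
Total collected = 12 + 4 + 0 + 0 = 16.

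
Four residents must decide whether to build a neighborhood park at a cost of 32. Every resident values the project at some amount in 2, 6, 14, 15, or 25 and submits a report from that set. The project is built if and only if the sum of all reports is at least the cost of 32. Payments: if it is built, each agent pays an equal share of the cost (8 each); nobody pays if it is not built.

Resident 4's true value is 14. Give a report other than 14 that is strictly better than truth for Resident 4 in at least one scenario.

Suppose Resident 1 reports 2, Resident 2 reports 2 and Resident 3 reports 6.
Report 14: project not built, utility 0.
Report 25: project built, pays 8, utility 14 - 8 = 6.
So reporting 25 beats truth here (6 > 0).

25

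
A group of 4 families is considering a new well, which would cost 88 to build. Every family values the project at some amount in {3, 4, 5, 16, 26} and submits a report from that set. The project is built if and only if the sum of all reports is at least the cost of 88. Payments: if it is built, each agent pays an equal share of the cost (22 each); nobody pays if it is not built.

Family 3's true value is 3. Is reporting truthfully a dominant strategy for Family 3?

Yes

Check each profile of the others' reports and compare truth against every alternative report.
Others report (3, 3, 3): truth gives 0, best alternative gives 0.
Others report (3, 3, 4): truth gives 0, best alternative gives 0.
Others report (3, 3, 5): truth gives 0, best alternative gives 0.
Others report (3, 3, 16): truth gives 0, best alternative gives 0.
Others report (3, 3, 26): truth gives 0, best alternative gives 0.
Others report (3, 4, 3): truth gives 0, best alternative gives 0.
(Remaining 119 profiles checked similarly; truth is weakly best in each.)
In every case the truthful report is at least as good as any alternative, so it is a dominant strategy.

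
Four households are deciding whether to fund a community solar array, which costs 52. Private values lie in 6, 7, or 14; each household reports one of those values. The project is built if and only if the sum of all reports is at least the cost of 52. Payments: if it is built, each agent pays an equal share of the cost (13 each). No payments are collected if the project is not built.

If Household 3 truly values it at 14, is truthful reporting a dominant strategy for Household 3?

Yes

Check each profile of the others' reports and compare truth against every alternative report.
Others report (14, 14, 14): truth gives 1, best alternative gives 0.
Others report (6, 6, 6): truth gives 0, best alternative gives 0.
Others report (6, 6, 7): truth gives 0, best alternative gives 0.
Others report (6, 6, 14): truth gives 0, best alternative gives 0.
Others report (6, 7, 6): truth gives 0, best alternative gives 0.
Others report (6, 7, 7): truth gives 0, best alternative gives 0.
(Remaining 21 profiles checked similarly; truth is weakly best in each.)
In every case the truthful report is at least as good as any alternative, so it is a dominant strategy.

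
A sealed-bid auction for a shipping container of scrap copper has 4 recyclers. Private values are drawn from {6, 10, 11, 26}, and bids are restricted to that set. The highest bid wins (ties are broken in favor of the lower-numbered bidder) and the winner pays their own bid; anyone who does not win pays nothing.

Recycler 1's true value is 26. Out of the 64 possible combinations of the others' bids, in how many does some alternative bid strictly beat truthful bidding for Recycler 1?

Others bid (6, 6, 6): truth gives 0; bid 6 gives 20 > 0. Violating.
Others bid (6, 6, 10): truth gives 0; bid 10 gives 16 > 0. Violating.
Others bid (6, 6, 11): truth gives 0; bid 11 gives 15 > 0. Violating.
Others bid (6, 10, 6): truth gives 0; bid 10 gives 16 > 0. Violating.
Others bid (6, 6, 26): truth gives 0; no alternative beats it.
Others bid (6, 10, 26): truth gives 0; no alternative beats it.
(Checking all 64 profiles: 27 have a profitable deviation, 37 do not.)

27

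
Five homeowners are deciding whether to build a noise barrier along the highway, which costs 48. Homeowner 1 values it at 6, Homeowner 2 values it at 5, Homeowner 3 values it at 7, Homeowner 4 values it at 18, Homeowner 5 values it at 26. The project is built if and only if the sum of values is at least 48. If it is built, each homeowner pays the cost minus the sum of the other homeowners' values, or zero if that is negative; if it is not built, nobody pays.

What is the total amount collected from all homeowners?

16

Total value 62 ≥ cost 48, so it is built.
Homeowner 1: others sum to 56; max(0, 48 - 56) = 0.
Homeowner 2: others sum to 57; max(0, 48 - 57) = 0.
Homeowner 3: others sum to 55; max(0, 48 - 55) = 0.
Homeowner 4: others sum to 44; max(0, 48 - 44) = 4.
Homeowner 5: others sum to 36; max(0, 48 - 36) = 12.
Total collected = 0 + 0 + 0 + 4 + 12 = 16.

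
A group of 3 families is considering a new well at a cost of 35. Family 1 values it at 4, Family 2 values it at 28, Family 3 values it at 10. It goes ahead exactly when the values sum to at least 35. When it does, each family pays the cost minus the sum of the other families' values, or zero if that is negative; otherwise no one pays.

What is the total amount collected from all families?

Total value 42 ≥ cost 35, so it is built.
Family 1: others sum to 38; max(0, 35 - 38) = 0.
Family 2: others sum to 14; max(0, 35 - 14) = 21.
Family 3: others sum to 32; max(0, 35 - 32) = 3.
Total collected = 0 + 21 + 3 = 24.

24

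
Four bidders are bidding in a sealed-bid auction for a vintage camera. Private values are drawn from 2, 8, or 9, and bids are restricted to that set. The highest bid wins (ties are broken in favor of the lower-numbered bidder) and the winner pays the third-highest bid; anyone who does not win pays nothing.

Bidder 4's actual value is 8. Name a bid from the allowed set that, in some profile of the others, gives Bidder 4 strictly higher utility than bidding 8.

Suppose Bidder 1 bids 2, Bidder 2 bids 2 and Bidder 3 bids 8.
Bid 8: loses, pays 0, utility 0.
Bid 9: wins, pays 2, utility 8 - 2 = 6.
So bidding 9 beats truth here (6 > 0).

9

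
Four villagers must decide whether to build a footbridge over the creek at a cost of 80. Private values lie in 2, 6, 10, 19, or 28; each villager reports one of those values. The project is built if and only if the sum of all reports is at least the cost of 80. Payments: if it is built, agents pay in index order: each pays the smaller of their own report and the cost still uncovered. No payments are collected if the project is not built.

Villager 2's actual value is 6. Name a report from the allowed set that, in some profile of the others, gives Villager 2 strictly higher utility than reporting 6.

2

Suppose Villager 1 reports 28, Villager 3 reports 28 and Villager 4 reports 28.
Report 6: project built, pays 6, utility 6 - 6 = 0.
Report 2: project built, pays 2, utility 6 - 2 = 4.
So reporting 2 beats truth here (4 > 0).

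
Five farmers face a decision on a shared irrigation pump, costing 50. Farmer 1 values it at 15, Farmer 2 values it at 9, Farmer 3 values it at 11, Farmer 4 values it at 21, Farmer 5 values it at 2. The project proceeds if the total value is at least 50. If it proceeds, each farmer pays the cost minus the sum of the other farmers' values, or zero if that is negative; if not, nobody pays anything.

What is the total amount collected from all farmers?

24

Total value 58 ≥ cost 50, so it is built.
Farmer 1: others sum to 43; max(0, 50 - 43) = 7.
Farmer 2: others sum to 49; max(0, 50 - 49) = 1.
Farmer 3: others sum to 47; max(0, 50 - 47) = 3.
Farmer 4: others sum to 37; max(0, 50 - 37) = 13.
Farmer 5: others sum to 56; max(0, 50 - 56) = 0.
Total collected = 7 + 1 + 3 + 13 + 0 = 24.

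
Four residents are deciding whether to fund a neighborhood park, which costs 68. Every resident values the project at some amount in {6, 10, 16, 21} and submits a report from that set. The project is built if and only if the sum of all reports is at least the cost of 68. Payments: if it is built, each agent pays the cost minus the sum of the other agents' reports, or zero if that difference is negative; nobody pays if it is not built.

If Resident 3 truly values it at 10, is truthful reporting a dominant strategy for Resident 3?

Check each profile of the others' reports and compare truth against every alternative report.
Others report (21, 21, 21): truth gives 5, best alternative gives 5.
Others report (6, 6, 6): truth gives 0, best alternative gives 0.
Others report (6, 6, 10): truth gives 0, best alternative gives 0.
Others report (6, 6, 16): truth gives 0, best alternative gives 0.
Others report (6, 6, 21): truth gives 0, best alternative gives 0.
Others report (6, 10, 6): truth gives 0, best alternative gives 0.
(Remaining 58 profiles checked similarly; truth is weakly best in each.)
In every case the truthful report is at least as good as any alternative, so it is a dominant strategy.

Yes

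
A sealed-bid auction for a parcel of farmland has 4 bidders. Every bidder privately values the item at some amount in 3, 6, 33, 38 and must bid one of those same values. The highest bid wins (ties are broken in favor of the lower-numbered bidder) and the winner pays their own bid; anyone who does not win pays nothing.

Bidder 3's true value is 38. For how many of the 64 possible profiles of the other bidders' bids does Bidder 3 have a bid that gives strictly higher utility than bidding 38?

12

Others bid (3, 3, 3): truth gives 0; bid 6 gives 32 > 0. Violating.
Others bid (3, 3, 6): truth gives 0; bid 6 gives 32 > 0. Violating.
Others bid (3, 3, 33): truth gives 0; bid 33 gives 5 > 0. Violating.
Others bid (3, 6, 3): truth gives 0; bid 33 gives 5 > 0. Violating.
Others bid (3, 3, 38): truth gives 0; no alternative beats it.
Others bid (3, 6, 38): truth gives 0; no alternative beats it.
(Checking all 64 profiles: 12 have a profitable deviation, 52 do not.)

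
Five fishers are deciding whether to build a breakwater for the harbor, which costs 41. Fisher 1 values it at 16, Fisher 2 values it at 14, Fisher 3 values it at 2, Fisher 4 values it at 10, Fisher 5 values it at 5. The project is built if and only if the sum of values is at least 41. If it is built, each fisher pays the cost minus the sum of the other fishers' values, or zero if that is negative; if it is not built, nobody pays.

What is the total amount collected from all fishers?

Total value 47 ≥ cost 41, so it is built.
Fisher 1: others sum to 31; max(0, 41 - 31) = 10.
Fisher 2: others sum to 33; max(0, 41 - 33) = 8.
Fisher 3: others sum to 45; max(0, 41 - 45) = 0.
Fisher 4: others sum to 37; max(0, 41 - 37) = 4.
Fisher 5: others sum to 42; max(0, 41 - 42) = 0.
Total collected = 10 + 8 + 0 + 4 + 0 = 22.

22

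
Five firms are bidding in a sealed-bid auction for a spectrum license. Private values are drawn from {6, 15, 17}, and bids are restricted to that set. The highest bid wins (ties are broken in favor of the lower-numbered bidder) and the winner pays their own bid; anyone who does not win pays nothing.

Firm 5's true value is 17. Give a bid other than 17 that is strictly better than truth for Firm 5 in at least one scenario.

Suppose Firm 1 bids 6, Firm 2 bids 6, Firm 3 bids 6 and Firm 4 bids 6.
Bid 17: wins, pays 17, utility 17 - 17 = 0.
Bid 15: wins, pays 15, utility 17 - 15 = 2.
So bidding 15 beats truth here (2 > 0).

15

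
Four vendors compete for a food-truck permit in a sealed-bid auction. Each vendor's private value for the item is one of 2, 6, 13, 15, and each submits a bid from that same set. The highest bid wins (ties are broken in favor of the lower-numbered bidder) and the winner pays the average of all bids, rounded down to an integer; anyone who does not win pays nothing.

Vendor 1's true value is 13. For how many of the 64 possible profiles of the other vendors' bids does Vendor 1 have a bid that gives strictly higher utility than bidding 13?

38

Others bid (2, 2, 2): truth gives 9; bid 2 gives 11 > 9. Violating.
Others bid (2, 2, 6): truth gives 8; bid 6 gives 9 > 8. Violating.
Others bid (2, 2, 15): truth gives 0; bid 15 gives 5 > 0. Violating.
Others bid (2, 6, 2): truth gives 8; bid 6 gives 9 > 8. Violating.
Others bid (2, 2, 13): truth gives 6; no alternative beats it.
Others bid (2, 6, 13): truth gives 5; no alternative beats it.
(Checking all 64 profiles: 38 have a profitable deviation, 26 do not.)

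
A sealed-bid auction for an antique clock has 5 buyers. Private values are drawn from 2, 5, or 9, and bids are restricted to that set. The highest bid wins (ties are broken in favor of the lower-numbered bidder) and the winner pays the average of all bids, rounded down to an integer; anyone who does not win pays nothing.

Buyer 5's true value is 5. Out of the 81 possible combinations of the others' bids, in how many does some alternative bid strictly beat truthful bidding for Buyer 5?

10

Others bid (2, 2, 2, 5): truth gives 0; bid 9 gives 1 > 0. Violating.
Others bid (2, 2, 5, 2): truth gives 0; bid 9 gives 1 > 0. Violating.
Others bid (2, 2, 5, 5): truth gives 0; bid 9 gives 1 > 0. Violating.
Others bid (2, 5, 2, 2): truth gives 0; bid 9 gives 1 > 0. Violating.
Others bid (2, 2, 2, 2): truth gives 3; no alternative beats it.
Others bid (2, 2, 2, 9): truth gives 0; no alternative beats it.
(Checking all 81 profiles: 10 have a profitable deviation, 71 do not.)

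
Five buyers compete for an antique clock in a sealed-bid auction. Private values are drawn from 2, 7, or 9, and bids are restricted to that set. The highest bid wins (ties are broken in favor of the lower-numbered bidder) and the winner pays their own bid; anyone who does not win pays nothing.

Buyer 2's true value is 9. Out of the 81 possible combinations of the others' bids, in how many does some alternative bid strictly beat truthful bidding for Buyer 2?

Others bid (2, 2, 2, 2): truth gives 0; bid 7 gives 2 > 0. Violating.
Others bid (2, 2, 2, 7): truth gives 0; bid 7 gives 2 > 0. Violating.
Others bid (2, 2, 7, 2): truth gives 0; bid 7 gives 2 > 0. Violating.
Others bid (2, 2, 7, 7): truth gives 0; bid 7 gives 2 > 0. Violating.
Others bid (2, 2, 2, 9): truth gives 0; no alternative beats it.
Others bid (2, 2, 7, 9): truth gives 0; no alternative beats it.
(Checking all 81 profiles: 8 have a profitable deviation, 73 do not.)

8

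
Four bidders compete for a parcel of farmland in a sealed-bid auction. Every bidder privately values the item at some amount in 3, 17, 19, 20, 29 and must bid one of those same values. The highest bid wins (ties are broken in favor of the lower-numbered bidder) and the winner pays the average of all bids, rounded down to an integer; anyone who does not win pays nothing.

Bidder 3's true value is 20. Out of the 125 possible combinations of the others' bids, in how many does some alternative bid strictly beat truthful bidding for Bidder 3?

Others bid (3, 3, 3): truth gives 13; bid 17 gives 14 > 13. Violating.
Others bid (3, 3, 29): truth gives 0; bid 29 gives 4 > 0. Violating.
Others bid (3, 17, 29): truth gives 0; bid 29 gives 1 > 0. Violating.
Others bid (3, 20, 3): truth gives 0; bid 29 gives 7 > 0. Violating.
Others bid (3, 3, 17): truth gives 10; no alternative beats it.
Others bid (3, 3, 19): truth gives 9; no alternative beats it.
(Checking all 125 profiles: 17 have a profitable deviation, 108 do not.)

17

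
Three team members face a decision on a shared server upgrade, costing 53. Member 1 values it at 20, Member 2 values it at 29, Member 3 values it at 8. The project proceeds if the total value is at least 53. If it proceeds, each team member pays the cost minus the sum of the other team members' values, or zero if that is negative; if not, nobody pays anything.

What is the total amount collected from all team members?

45

Total value 57 ≥ cost 53, so it is built.
Member 1: others sum to 37; max(0, 53 - 37) = 16.
Member 2: others sum to 28; max(0, 53 - 28) = 25.
Member 3: others sum to 49; max(0, 53 - 49) = 4.
Total collected = 16 + 25 + 4 = 45.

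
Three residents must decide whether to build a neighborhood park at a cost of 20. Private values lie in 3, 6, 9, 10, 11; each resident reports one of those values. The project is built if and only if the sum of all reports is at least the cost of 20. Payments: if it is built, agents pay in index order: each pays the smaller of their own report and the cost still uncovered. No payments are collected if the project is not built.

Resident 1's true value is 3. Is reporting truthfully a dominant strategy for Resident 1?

Check each profile of the others' reports and compare truth against every alternative report.
Others report (3, 11): truth gives 0, best alternative gives -3.
Others report (6, 9): truth gives 0, best alternative gives -3.
Others report (6, 10): truth gives 0, best alternative gives -3.
Others report (6, 11): truth gives 0, best alternative gives -3.
Others report (9, 6): truth gives 0, best alternative gives -3.
Others report (9, 9): truth gives 0, best alternative gives -3.
(Remaining 19 profiles checked similarly; truth is weakly best in each.)
In every case the truthful report is at least as good as any alternative, so it is a dominant strategy.

Yes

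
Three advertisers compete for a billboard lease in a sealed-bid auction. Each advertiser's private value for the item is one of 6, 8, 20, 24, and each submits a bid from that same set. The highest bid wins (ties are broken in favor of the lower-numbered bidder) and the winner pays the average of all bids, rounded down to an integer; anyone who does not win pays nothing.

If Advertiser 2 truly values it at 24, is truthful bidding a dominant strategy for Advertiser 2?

No

Consider the case where Advertiser 1 bids 6 and Advertiser 3 bids 6.
Truthful bid 24: wins, pays 12, utility 24 - 12 = 12.
Bid 8 instead: wins, pays 6, utility 24 - 6 = 18.
Since 18 > 12, bidding 8 is strictly better here, so truthful bidding is not dominant.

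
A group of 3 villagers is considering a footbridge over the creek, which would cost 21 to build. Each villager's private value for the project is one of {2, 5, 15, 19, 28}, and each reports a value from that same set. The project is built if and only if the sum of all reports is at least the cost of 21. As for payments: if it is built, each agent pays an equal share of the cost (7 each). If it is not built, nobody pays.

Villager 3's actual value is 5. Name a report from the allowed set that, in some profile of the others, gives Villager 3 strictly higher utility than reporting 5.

2

Suppose Villager 1 reports 2 and Villager 2 reports 15.
Report 5: project built, pays 7, utility 5 - 7 = -2.
Report 2: project not built, utility 0.
So reporting 2 beats truth here (0 > -2).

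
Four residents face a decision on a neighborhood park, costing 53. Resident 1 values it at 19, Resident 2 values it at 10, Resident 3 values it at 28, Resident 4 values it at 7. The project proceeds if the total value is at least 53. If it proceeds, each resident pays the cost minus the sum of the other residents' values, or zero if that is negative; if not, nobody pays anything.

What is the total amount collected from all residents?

Total value 64 ≥ cost 53, so it is built.
Resident 1: others sum to 45; max(0, 53 - 45) = 8.
Resident 2: others sum to 54; max(0, 53 - 54) = 0.
Resident 3: others sum to 36; max(0, 53 - 36) = 17.
Resident 4: others sum to 57; max(0, 53 - 57) = 0.
Total collected = 8 + 0 + 17 + 0 = 25.

25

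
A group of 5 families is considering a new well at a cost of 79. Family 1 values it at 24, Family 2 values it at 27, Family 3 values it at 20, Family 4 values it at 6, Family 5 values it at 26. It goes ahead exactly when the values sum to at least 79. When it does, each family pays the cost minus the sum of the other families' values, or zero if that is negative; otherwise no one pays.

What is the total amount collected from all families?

5

Total value 103 ≥ cost 79, so it is built.
Family 1: others sum to 79; max(0, 79 - 79) = 0.
Family 2: others sum to 76; max(0, 79 - 76) = 3.
Family 3: others sum to 83; max(0, 79 - 83) = 0.
Family 4: others sum to 97; max(0, 79 - 97) = 0.
Family 5: others sum to 77; max(0, 79 - 77) = 2.
Total collected = 0 + 3 + 0 + 0 + 2 = 5.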